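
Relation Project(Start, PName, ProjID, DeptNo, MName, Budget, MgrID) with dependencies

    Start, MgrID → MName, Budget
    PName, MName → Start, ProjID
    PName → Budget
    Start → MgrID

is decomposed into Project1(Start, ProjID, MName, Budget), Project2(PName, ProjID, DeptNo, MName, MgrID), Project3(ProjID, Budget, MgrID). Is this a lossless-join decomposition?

Chase test. Columns are Start, PName, ProjID, DeptNo, MName, Budget, MgrID; row i has aⱼ where attribute j ∈ Projecti, else bᵢⱼ.
Initial tableau (one row per fragment):
  row 1: a1 b12 a3 b14 a5 a6 b17
  row 2: b21 a2 a3 a4 a5 b26 a7
  row 3: b31 b32 a3 b34 b35 a6 a7
No row becomes fully distinguished — the join is lossy.

No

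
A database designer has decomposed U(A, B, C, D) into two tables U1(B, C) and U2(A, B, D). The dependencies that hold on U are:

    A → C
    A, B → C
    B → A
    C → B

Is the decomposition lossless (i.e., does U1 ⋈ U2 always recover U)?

Common attributes: U1 ∩ U2 = {B}.
Closure of {B}: B → A applies, adding A; A → C applies, adding C. So (B)⁺ = {A, B, C}.
This closure contains every attribute of U1, so U1 ∩ U2 → U1. The join is lossless.

Yes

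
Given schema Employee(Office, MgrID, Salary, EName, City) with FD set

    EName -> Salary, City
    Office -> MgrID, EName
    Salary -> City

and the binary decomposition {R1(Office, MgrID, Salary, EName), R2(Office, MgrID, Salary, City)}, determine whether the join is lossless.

Common attributes: R1 ∩ R2 = {Office, MgrID, Salary}.
Closure of {Office, MgrID, Salary}: Office → MgrID, EName applies, adding EName; Salary → City applies, adding City. So (Office, MgrID, Salary)⁺ = {Office, MgrID, Salary, EName, City}.
This closure contains every attribute of R1, so R1 ∩ R2 → R1. The join is lossless.

Yes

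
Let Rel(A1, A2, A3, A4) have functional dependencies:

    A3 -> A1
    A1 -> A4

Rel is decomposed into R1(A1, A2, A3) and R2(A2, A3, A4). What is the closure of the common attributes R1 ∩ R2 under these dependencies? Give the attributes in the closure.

R1 ∩ R2 = {A2, A3}.
A3 → A1 applies, adding A1
A1 → A4 applies, adding A4
Closure: {A1, A2, A3, A4}.

A1, A2, A3, A4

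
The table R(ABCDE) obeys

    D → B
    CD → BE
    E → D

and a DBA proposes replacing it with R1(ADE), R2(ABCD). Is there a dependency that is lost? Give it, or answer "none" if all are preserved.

CD → BE

Check CD → BE: no single fragment contains all of {BCDE}, and the restricted closure of {CD} across the fragments never reaches {BE}.
D → B is preserved.
E → D is preserved.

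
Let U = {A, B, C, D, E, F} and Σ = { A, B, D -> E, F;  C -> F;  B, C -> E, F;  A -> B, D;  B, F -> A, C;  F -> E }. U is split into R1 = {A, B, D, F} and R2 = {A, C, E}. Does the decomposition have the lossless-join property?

Common attributes: R1 ∩ R2 = {A}.
Closure of {A}: A → B, D applies, adding B, D; A, B, D → E, F applies, adding E, F; B, F → A, C applies, adding C. So (A)⁺ = {A, B, C, D, E, F}.
This closure contains every attribute of R1, so R1 ∩ R2 → R1. The join is lossless.

Yes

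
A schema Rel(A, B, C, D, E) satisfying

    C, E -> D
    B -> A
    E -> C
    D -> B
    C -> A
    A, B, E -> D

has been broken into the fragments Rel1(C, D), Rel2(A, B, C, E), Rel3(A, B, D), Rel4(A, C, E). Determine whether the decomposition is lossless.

No

Chase test. Columns are A, B, C, D, E; row i has aⱼ where attribute j ∈ Reli, else bᵢⱼ.
Initial tableau (one row per fragment):
  row 1: b11 b12 a3 a4 b15
  row 2: a1 a2 a3 b24 a5
  row 3: a1 a2 b33 a4 b35
  row 4: a1 b42 a3 b44 a5
Rows 2 and 4 agree on C, E; apply C, E→D and equate their D entries.
Rows 1 and 3 agree on D; apply D→B and equate their B entries.
Rows 2 and 4 agree on D; apply D→B and equate their B entries.
Rows 1 and 2 agree on C; apply C→A and equate their A entries.
No row becomes fully distinguished — the join is lossy.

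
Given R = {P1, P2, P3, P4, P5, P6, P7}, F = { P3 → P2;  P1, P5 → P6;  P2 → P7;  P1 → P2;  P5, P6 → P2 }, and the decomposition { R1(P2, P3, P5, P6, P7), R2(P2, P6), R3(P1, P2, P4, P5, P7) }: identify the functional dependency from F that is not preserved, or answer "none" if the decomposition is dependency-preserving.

Check P1, P5 → P6: no single fragment contains all of {P1, P5, P6}, and the restricted closure of {P1, P5} across the fragments never reaches {P6}.
P3 → P2 is preserved.
P2 → P7 is preserved.
P1 → P2 is preserved.
P5, P6 → P2 is preserved.

P1, P5 → P6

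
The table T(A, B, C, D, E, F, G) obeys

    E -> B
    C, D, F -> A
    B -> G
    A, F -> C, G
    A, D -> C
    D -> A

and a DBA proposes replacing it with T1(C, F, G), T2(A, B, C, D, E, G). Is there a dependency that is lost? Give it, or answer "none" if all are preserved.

A, F -> C, G

Check A, F → C, G: no single fragment contains all of {A, C, F, G}, and the restricted closure of {A, F} across the fragments never reaches {C, G}.
E → B is preserved.
C, D, F → A is preserved.
B → G is preserved.
A, D → C is preserved.
D → A is preserved.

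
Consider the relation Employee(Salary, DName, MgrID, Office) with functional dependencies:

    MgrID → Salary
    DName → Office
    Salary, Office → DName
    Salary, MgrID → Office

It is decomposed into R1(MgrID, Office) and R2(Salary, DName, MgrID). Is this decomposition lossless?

Yes

Common attributes: R1 ∩ R2 = {MgrID}.
Closure of {MgrID}: MgrID → Salary applies, adding Salary; Salary, MgrID → Office applies, adding Office; Salary, Office → DName applies, adding DName. So (MgrID)⁺ = {Salary, DName, MgrID, Office}.
This closure contains every attribute of R1, so R1 ∩ R2 → R1. The join is lossless.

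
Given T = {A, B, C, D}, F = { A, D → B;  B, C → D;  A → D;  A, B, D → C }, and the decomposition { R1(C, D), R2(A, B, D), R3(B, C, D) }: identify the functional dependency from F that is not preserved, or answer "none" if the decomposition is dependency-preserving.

A, B, D → C

Check A, B, D → C: no single fragment contains all of {A, B, C, D}, and the restricted closure of {A, B, D} across the fragments never reaches {C}.
A, D → B is preserved.
B, C → D is preserved.
A → D is preserved.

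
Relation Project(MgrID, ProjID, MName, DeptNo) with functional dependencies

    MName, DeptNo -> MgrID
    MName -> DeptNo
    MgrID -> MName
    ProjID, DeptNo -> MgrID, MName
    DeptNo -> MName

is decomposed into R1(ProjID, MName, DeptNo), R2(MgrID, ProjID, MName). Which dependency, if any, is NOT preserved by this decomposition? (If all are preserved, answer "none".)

MName, DeptNo → MgrID: restricted closure across fragments reaches MgrID.
MName → DeptNo lies within R1.
MgrID → MName lies within R2.
ProjID, DeptNo → MgrID, MName: restricted closure across fragments reaches MgrID, MName.
DeptNo → MName lies within R1.
Every dependency is enforceable on the fragments, so the decomposition is dependency-preserving.

none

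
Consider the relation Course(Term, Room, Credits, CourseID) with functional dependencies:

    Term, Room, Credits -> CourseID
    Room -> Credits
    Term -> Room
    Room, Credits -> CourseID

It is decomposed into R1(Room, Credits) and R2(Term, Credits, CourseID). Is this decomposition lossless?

No

Common attributes: R1 ∩ R2 = {Credits}.
No dependency enlarges {Credits}, so (Credits)⁺ = {Credits}.
The closure contains neither all of R1 = {Room, Credits} nor all of R2 = {Term, Credits, CourseID}, so the common attributes are not a superkey of either fragment. The join is lossy.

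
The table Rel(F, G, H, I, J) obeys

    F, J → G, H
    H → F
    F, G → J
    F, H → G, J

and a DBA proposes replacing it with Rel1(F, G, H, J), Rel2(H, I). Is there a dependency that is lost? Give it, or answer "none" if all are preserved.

none

F, J → G, H lies within Rel1.
H → F lies within Rel1.
F, G → J lies within Rel1.
F, H → G, J lies within Rel1.
Every dependency is enforceable on the fragments, so the decomposition is dependency-preserving.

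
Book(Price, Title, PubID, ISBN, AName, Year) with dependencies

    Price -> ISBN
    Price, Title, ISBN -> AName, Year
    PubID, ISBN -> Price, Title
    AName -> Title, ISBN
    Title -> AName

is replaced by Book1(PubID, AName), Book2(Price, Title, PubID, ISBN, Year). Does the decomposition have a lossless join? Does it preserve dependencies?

lossy and not dependency-preserving

Lossless test: (PubID)⁺ = {PubID}, which is a superkey of neither fragment — lossy.
Dependency preservation: the restricted closure of {Price, Title, ISBN} across the fragments never reaches {AName, Year}, so Price, Title, ISBN → AName, Year cannot be enforced without a join — not preserved.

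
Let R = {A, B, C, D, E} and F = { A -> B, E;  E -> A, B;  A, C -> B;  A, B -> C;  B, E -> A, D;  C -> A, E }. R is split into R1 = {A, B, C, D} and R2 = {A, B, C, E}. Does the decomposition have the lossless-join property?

Common attributes: R1 ∩ R2 = {A, B, C}.
Closure of {A, B, C}: A → B, E applies, adding E; B, E → A, D applies, adding D. So (A, B, C)⁺ = {A, B, C, D, E}.
This closure contains every attribute of R1, so R1 ∩ R2 → R1. The join is lossless.

Yes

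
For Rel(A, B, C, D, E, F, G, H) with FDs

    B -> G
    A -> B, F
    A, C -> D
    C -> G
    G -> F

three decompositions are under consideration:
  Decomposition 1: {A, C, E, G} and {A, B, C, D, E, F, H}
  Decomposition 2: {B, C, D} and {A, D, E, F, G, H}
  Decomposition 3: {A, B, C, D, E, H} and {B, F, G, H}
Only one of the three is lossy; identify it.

Decomposition 1: common = {A, C, E}, closure = {A, B, C, D, E, F, G} → lossless.
Decomposition 2: common = {D}, closure = {D} → lossy.
Decomposition 3: common = {B, H}, closure = {B, F, G, H} → lossless.

Decomposition 2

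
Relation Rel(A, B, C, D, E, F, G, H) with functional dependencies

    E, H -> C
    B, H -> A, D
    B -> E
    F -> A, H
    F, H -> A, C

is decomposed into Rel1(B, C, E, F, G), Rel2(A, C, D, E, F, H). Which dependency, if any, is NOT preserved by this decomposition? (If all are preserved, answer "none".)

Check B, H → A, D: no single fragment contains all of {A, B, D, H}, and the restricted closure of {B, H} across the fragments never reaches {A, D}.
E, H → C is preserved.
B → E is preserved.
F → A, H is preserved.
F, H → A, C is preserved.

B, H -> A, D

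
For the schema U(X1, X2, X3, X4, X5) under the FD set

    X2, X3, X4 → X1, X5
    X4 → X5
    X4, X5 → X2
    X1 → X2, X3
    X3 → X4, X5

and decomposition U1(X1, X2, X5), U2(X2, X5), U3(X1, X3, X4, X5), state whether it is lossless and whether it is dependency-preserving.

Lossless test (chase): Rows 1 and 3 agree on X1; apply X1→X2, X3 and equate their X2, X3 entries. Rows 1 and 3 agree on X3; apply X3→X4, X5 and equate their X4, X5 entries. Row 1 is now all distinguished symbols — the join is lossless.
Dependency preservation: the restricted closure of {X4, X5} across the fragments never reaches {X2}, so X4, X5 → X2 cannot be enforced without a join — not preserved.

lossless but not dependency-preserving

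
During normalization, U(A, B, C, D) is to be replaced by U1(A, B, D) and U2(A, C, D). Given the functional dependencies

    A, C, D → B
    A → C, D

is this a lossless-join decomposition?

Common attributes: U1 ∩ U2 = {A, D}.
Closure of {A, D}: A → C, D applies, adding C; A, C, D → B applies, adding B. So (A, D)⁺ = {A, B, C, D}.
This closure contains every attribute of U1, so U1 ∩ U2 → U1. The join is lossless.

Yes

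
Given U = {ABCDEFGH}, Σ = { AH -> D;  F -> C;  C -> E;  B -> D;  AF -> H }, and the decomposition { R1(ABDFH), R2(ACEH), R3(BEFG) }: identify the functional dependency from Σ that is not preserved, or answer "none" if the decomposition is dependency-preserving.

Check F → C: no single fragment contains all of {CF}, and the restricted closure of {F} across the fragments never reaches {C}.
AH → D is preserved.
C → E is preserved.
B → D is preserved.
AF → H is preserved.

F -> C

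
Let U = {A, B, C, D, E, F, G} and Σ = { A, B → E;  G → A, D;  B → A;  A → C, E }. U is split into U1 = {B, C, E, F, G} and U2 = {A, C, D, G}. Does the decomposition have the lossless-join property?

Common attributes: U1 ∩ U2 = {C, G}.
Closure of {C, G}: G → A, D applies, adding A, D; A → C, E applies, adding E. So (C, G)⁺ = {A, C, D, E, G}.
This closure contains every attribute of U2, so U1 ∩ U2 → U2. The join is lossless.

Yes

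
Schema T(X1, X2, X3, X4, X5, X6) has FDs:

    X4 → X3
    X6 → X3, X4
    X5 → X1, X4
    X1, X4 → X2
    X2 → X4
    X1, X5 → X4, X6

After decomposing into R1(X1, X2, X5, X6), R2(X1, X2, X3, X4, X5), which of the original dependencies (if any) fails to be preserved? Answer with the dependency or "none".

X6 → X3, X4

Check X6 → X3, X4: no single fragment contains all of {X3, X4, X6}, and the restricted closure of {X6} across the fragments never reaches {X3, X4}.
X4 → X3 is preserved.
X5 → X1, X4 is preserved.
X1, X4 → X2 is preserved.
X2 → X4 is preserved.
X1, X5 → X4, X6 is preserved.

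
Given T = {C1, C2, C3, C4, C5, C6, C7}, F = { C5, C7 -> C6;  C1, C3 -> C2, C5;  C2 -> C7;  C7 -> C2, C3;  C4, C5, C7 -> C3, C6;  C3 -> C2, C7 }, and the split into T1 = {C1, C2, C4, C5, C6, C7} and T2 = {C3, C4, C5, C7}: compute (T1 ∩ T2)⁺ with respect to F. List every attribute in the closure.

C2, C3, C4, C5, C6, C7

T1 ∩ T2 = {C4, C5, C7}.
C5, C7 → C6 applies, adding C6
C7 → C2, C3 applies, adding C2, C3
Closure: {C2, C3, C4, C5, C6, C7}.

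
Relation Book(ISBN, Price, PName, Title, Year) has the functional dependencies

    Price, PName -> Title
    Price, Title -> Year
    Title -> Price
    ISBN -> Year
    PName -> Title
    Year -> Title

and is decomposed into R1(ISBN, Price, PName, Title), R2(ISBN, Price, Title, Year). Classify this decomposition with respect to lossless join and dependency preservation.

Lossless test: (ISBN, Price, Title)⁺ = {ISBN, Price, Title, Year}, which contains all of one fragment — lossless.
Dependency preservation: every FD's attributes lie within a single fragment, so each can be enforced locally — preserved.

lossless and dependency-preserving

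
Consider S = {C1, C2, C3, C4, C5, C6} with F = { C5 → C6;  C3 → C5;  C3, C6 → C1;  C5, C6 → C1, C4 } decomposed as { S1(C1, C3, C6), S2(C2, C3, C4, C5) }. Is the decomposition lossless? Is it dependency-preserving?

lossless but not dependency-preserving

Lossless test: (C3)⁺ = {C1, C3, C4, C5, C6}, which contains all of one fragment — lossless.
Dependency preservation: the restricted closure of {C5} across the fragments never reaches {C6}, so C5 → C6 cannot be enforced without a join — not preserved.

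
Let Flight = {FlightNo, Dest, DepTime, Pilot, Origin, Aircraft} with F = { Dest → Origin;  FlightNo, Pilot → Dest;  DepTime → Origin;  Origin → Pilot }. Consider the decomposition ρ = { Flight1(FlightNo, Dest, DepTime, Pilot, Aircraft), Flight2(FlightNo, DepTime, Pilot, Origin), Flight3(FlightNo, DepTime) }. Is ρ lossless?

Yes

Chase test. Columns are FlightNo, Dest, DepTime, Pilot, Origin, Aircraft; row i has aⱼ where attribute j ∈ Flighti, else bᵢⱼ.
Initial tableau (one row per fragment):
  row 1: a1 a2 a3 a4 b15 a6
  row 2: a1 b22 a3 a4 a5 b26
  row 3: a1 b32 a3 b34 b35 b36
Rows 1 and 2 agree on FlightNo, Pilot; apply FlightNo, Pilot→Dest and equate their Dest entries.
Rows 1 and 2 agree on DepTime; apply DepTime→Origin and equate their Origin entries.
Rows 1 and 3 agree on DepTime; apply DepTime→Origin and equate their Origin entries.
Rows 1 and 3 agree on Origin; apply Origin→Pilot and equate their Pilot entries.
Rows 1 and 3 agree on FlightNo, Pilot; apply FlightNo, Pilot→Dest and equate their Dest entries.
Row 1 is now all distinguished symbols — the join is lossless.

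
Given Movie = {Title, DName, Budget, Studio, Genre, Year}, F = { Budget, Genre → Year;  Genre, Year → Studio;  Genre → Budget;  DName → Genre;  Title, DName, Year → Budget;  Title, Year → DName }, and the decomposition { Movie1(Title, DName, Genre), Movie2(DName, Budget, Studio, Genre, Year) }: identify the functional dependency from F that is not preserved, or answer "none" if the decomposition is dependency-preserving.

Title, Year → DName

Check Title, Year → DName: no single fragment contains all of {Title, DName, Year}, and the restricted closure of {Title, Year} across the fragments never reaches {DName}.
Budget, Genre → Year is preserved.
Genre, Year → Studio is preserved.
Genre → Budget is preserved.
DName → Genre is preserved.
Title, DName, Year → Budget is preserved.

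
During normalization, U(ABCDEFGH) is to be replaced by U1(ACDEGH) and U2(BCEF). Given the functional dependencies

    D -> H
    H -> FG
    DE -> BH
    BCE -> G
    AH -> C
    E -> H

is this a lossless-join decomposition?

No

Common attributes: U1 ∩ U2 = {CE}.
Closure of {CE}: E → H applies, adding H; H → FG applies, adding FG. So (CE)⁺ = {CEFGH}.
The closure contains neither all of U1 = {ACDEGH} nor all of U2 = {BCEF}, so the common attributes are not a superkey of either fragment. The join is lossy.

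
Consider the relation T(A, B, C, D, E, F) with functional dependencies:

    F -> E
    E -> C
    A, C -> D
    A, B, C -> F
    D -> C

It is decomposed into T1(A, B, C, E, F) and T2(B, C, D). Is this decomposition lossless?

No

Common attributes: T1 ∩ T2 = {B, C}.
No dependency enlarges {B, C}, so (B, C)⁺ = {B, C}.
The closure contains neither all of T1 = {A, B, C, E, F} nor all of T2 = {B, C, D}, so the common attributes are not a superkey of either fragment. The join is lossy.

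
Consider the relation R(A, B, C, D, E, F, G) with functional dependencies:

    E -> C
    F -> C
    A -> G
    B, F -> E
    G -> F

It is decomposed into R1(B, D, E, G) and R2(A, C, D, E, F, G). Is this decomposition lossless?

Common attributes: R1 ∩ R2 = {D, E, G}.
Closure of {D, E, G}: E → C applies, adding C; G → F applies, adding F. So (D, E, G)⁺ = {C, D, E, F, G}.
The closure contains neither all of R1 = {B, D, E, G} nor all of R2 = {A, C, D, E, F, G}, so the common attributes are not a superkey of either fragment. The join is lossy.

No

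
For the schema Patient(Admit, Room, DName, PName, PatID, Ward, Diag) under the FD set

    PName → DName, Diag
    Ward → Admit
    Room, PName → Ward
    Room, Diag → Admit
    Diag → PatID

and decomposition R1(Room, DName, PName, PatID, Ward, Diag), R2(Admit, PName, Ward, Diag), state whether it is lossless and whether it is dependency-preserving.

lossless but not dependency-preserving

Lossless test: (PName, Ward, Diag)⁺ = {Admit, DName, PName, PatID, Ward, Diag}, which contains all of one fragment — lossless.
Dependency preservation: the restricted closure of {Room, Diag} across the fragments never reaches {Admit}, so Room, Diag → Admit cannot be enforced without a join — not preserved.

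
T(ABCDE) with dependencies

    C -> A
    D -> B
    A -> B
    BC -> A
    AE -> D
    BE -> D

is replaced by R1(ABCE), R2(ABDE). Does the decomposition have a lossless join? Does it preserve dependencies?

Lossless test: (ABE)⁺ = {ABDE}, which contains all of one fragment — lossless.
Dependency preservation: every FD's attributes lie within a single fragment, so each can be enforced locally — preserved.

lossless and dependency-preserving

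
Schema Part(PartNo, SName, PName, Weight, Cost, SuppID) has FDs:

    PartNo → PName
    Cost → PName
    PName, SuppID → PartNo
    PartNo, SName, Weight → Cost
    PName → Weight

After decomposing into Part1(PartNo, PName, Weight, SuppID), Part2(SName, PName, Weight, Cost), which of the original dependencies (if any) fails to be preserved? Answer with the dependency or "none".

Check PartNo, SName, Weight → Cost: no single fragment contains all of {PartNo, SName, Weight, Cost}, and the restricted closure of {PartNo, SName, Weight} across the fragments never reaches {Cost}.
PartNo → PName is preserved.
Cost → PName is preserved.
PName, SuppID → PartNo is preserved.
PName → Weight is preserved.

PartNo, SName, Weight → Cost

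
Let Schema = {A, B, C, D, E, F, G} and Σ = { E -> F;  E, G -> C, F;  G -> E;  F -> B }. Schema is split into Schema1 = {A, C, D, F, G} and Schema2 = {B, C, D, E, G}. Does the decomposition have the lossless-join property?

Common attributes: Schema1 ∩ Schema2 = {C, D, G}.
Closure of {C, D, G}: G → E applies, adding E; E → F applies, adding F; F → B applies, adding B. So (C, D, G)⁺ = {B, C, D, E, F, G}.
This closure contains every attribute of Schema2, so Schema1 ∩ Schema2 → Schema2. The join is lossless.

Yes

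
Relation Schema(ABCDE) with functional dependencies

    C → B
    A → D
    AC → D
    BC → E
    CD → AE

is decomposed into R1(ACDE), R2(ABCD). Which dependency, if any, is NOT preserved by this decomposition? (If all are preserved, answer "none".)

none

C → B lies within R2.
A → D lies within R1.
AC → D lies within R1.
BC → E: restricted closure across fragments reaches E.
CD → AE lies within R1.
Every dependency is enforceable on the fragments, so the decomposition is dependency-preserving.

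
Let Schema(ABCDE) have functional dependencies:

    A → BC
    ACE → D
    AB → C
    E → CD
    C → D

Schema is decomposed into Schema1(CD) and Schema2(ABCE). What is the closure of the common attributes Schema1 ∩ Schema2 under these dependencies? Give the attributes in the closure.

Schema1 ∩ Schema2 = {C}.
C → D applies, adding D
Closure: {CD}.

CD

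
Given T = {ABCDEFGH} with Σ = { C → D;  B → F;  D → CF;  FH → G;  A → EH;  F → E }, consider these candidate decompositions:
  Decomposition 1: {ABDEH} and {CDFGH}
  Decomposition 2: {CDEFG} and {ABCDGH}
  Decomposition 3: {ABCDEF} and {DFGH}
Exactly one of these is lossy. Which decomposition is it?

Decomposition 3

Decomposition 1: common = {DH}, closure = {CDEFGH} → lossless.
Decomposition 2: common = {CDG}, closure = {CDEFG} → lossless.
Decomposition 3: common = {DF}, closure = {CDEF} → lossy.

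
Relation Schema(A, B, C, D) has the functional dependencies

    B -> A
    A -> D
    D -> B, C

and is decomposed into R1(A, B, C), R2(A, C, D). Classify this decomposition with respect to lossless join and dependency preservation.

Lossless test: (A, C)⁺ = {A, B, C, D}, which contains all of one fragment — lossless.
Dependency preservation: D → B, C is not contained in any single fragment, but the restricted closure of its left-hand side across the fragments still reaches the right-hand side; the remaining FDs each lie inside some fragment. All dependencies are preserved.

lossless and dependency-preserving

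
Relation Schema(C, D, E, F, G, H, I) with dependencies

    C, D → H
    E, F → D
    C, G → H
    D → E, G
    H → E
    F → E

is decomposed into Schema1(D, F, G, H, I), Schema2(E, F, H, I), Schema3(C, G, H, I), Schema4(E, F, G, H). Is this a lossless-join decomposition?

Chase test. Columns are C, D, E, F, G, H, I; row i has aⱼ where attribute j ∈ Schemai, else bᵢⱼ.
Initial tableau (one row per fragment):
  row 1: b11 a2 b13 a4 a5 a6 a7
  row 2: b21 b22 a3 a4 b25 a6 a7
  row 3: a1 b32 b33 b34 a5 a6 a7
  row 4: b41 b42 a3 a4 a5 a6 b47
Rows 2 and 4 agree on E, F; apply E, F→D and equate their D entries.
Rows 2 and 4 agree on D; apply D→E, G and equate their E, G entries.
Rows 1 and 2 agree on H; apply H→E and equate their E entries.
Rows 1 and 3 agree on H; apply H→E and equate their E entries.
Rows 1 and 2 agree on E, F; apply E, F→D and equate their D entries.
No row becomes fully distinguished — the join is lossy.

No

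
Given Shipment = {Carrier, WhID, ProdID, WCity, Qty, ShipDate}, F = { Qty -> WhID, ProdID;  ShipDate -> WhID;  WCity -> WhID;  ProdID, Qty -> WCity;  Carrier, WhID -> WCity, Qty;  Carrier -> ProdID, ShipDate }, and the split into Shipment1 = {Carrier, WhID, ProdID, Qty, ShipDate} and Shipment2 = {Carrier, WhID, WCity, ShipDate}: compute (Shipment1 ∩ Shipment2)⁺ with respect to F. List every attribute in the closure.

Carrier, WhID, ProdID, WCity, Qty, ShipDate

Shipment1 ∩ Shipment2 = {Carrier, WhID, ShipDate}.
Carrier, WhID → WCity, Qty applies, adding WCity, Qty
Carrier → ProdID, ShipDate applies, adding ProdID
Closure: {Carrier, WhID, ProdID, WCity, Qty, ShipDate}.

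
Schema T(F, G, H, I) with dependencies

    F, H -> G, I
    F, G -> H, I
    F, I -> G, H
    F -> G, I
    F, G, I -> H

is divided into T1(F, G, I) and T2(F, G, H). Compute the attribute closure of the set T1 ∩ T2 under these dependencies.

T1 ∩ T2 = {F, G}.
F, G → H, I applies, adding H, I
Closure: {F, G, H, I}.

F, G, H, I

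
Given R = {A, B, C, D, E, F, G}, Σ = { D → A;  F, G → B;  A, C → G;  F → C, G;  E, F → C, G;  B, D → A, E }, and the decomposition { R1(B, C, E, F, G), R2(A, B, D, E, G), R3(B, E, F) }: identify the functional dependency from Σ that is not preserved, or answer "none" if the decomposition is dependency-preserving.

A, C → G

Check A, C → G: no single fragment contains all of {A, C, G}, and the restricted closure of {A, C} across the fragments never reaches {G}.
D → A is preserved.
F, G → B is preserved.
F → C, G is preserved.
E, F → C, G is preserved.
B, D → A, E is preserved.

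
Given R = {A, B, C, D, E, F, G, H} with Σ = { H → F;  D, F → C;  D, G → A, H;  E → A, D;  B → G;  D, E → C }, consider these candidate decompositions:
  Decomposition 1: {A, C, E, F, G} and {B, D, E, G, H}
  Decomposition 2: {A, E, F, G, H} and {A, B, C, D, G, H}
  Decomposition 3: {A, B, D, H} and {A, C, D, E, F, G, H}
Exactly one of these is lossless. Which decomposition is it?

Decomposition 1

Decomposition 1: common = {E, G}, closure = {A, C, D, E, F, G, H} → lossless.
Decomposition 2: common = {A, G, H}, closure = {A, F, G, H} → lossy.
Decomposition 3: common = {A, D, H}, closure = {A, C, D, F, H} → lossy.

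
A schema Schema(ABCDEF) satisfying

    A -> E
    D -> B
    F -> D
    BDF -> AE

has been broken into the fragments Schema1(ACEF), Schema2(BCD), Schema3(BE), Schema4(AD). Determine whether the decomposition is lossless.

No

Chase test. Columns are ABCDEF; row i has aⱼ where attribute j ∈ Schemai, else bᵢⱼ.
Initial tableau (one row per fragment):
  row 1: a1 b12 a3 b14 a5 a6
  row 2: b21 a2 a3 a4 b25 b26
  row 3: b31 a2 b33 b34 a5 b36
  row 4: a1 b42 b43 a4 b45 b46
Rows 1 and 4 agree on A; apply A→E and equate their E entries.
Rows 2 and 4 agree on D; apply D→B and equate their B entries.
No row becomes fully distinguished — the join is lossy.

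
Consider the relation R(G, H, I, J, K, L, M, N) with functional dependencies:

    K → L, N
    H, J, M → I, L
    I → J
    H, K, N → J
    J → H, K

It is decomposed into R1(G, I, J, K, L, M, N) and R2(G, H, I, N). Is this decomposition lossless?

Yes

Common attributes: R1 ∩ R2 = {G, I, N}.
Closure of {G, I, N}: I → J applies, adding J; J → H, K applies, adding H, K; K → L, N applies, adding L. So (G, I, N)⁺ = {G, H, I, J, K, L, N}.
This closure contains every attribute of R2, so R1 ∩ R2 → R2. The join is lossless.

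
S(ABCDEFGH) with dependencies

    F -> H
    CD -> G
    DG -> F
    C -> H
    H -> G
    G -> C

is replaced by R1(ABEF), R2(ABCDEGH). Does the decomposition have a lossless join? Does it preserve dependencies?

Lossless test: (ABE)⁺ = {ABE}, which is a superkey of neither fragment — lossy.
Dependency preservation: the restricted closure of {F} across the fragments never reaches {H}, so F → H cannot be enforced without a join — not preserved.

lossy and not dependency-preserving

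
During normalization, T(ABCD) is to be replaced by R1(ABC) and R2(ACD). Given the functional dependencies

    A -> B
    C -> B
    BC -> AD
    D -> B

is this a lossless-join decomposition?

Common attributes: R1 ∩ R2 = {AC}.
Closure of {AC}: A → B applies, adding B; BC → AD applies, adding D. So (AC)⁺ = {ABCD}.
This closure contains every attribute of R1, so R1 ∩ R2 → R1. The join is lossless.

Yes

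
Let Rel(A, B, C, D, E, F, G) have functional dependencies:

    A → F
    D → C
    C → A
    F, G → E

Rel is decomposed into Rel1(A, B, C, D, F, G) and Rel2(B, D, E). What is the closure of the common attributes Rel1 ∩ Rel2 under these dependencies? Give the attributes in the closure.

Rel1 ∩ Rel2 = {B, D}.
D → C applies, adding C
C → A applies, adding A
A → F applies, adding F
Closure: {A, B, C, D, F}.

A, B, C, D, F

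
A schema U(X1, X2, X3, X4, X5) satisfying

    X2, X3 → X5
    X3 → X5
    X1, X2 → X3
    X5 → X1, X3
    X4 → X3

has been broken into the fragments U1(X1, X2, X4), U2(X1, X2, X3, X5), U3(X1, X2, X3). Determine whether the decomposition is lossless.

Chase test. Columns are X1, X2, X3, X4, X5; row i has aⱼ where attribute j ∈ Ui, else bᵢⱼ.
Initial tableau (one row per fragment):
  row 1: a1 a2 b13 a4 b15
  row 2: a1 a2 a3 b24 a5
  row 3: a1 a2 a3 b34 b35
Rows 2 and 3 agree on X2, X3; apply X2, X3→X5 and equate their X5 entries.
Rows 1 and 2 agree on X1, X2; apply X1, X2→X3 and equate their X3 entries.
Rows 1 and 2 agree on X2, X3; apply X2, X3→X5 and equate their X5 entries.
Row 1 is now all distinguished symbols — the join is lossless.

Yes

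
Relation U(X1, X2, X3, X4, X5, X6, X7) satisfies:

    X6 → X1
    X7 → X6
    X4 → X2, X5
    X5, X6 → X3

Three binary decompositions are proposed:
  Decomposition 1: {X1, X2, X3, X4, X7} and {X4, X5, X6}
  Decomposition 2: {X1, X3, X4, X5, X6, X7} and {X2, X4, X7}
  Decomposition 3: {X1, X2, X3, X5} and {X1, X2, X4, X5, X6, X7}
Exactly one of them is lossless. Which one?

Decomposition 2

Decomposition 1: common = {X4}, closure = {X2, X4, X5} → lossy.
Decomposition 2: common = {X4, X7}, closure = {X1, X2, X3, X4, X5, X6, X7} → lossless.
Decomposition 3: common = {X1, X2, X5}, closure = {X1, X2, X5} → lossy.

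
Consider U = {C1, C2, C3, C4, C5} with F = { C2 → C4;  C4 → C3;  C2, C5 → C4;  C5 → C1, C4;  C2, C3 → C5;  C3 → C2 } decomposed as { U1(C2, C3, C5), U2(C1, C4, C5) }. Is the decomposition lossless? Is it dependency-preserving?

lossless and dependency-preserving

Lossless test: (C5)⁺ = {C1, C2, C3, C4, C5}, which contains all of one fragment — lossless.
Dependency preservation: C2 → C4; C4 → C3; C2, C5 → C4 are not contained in any single fragment, but the restricted closure of each left-hand side across the fragments still reaches the right-hand side; the remaining FDs each lie inside some fragment. All dependencies are preserved.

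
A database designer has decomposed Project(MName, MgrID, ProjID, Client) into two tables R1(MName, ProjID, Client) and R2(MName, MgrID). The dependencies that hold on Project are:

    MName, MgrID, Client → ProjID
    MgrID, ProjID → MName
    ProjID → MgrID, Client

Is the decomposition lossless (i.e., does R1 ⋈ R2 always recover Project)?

Common attributes: R1 ∩ R2 = {MName}.
No dependency enlarges {MName}, so (MName)⁺ = {MName}.
The closure contains neither all of R1 = {MName, ProjID, Client} nor all of R2 = {MName, MgrID}, so the common attributes are not a superkey of either fragment. The join is lossy.

No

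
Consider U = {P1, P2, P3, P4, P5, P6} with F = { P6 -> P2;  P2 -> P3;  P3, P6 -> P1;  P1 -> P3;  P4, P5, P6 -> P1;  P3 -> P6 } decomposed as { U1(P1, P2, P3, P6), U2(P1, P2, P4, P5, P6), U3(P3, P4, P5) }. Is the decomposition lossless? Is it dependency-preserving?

Lossless test (chase): Rows 1 and 2 agree on P2; apply P2→P3 and equate their P3 entries. Rows 1 and 3 agree on P3; apply P3→P6 and equate their P6 entries. Rows 1 and 3 agree on P6; apply P6→P2 and equate their P2 entries. Rows 1 and 3 agree on P3, P6; apply P3, P6→P1 and equate their P1 entries. Row 2 is now all distinguished symbols — the join is lossless.
Dependency preservation: every FD's attributes lie within a single fragment, so each can be enforced locally — preserved.

lossless and dependency-preserving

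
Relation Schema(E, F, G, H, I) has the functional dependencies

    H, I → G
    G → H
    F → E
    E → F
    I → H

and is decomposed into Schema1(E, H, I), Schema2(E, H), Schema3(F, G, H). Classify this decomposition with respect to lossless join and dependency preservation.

Lossless test (chase): Rows 1 and 2 agree on E; apply E→F and equate their F entries. No row becomes fully distinguished — the join is lossy.
Dependency preservation: the restricted closure of {H, I} across the fragments never reaches {G}, so H, I → G cannot be enforced without a join — not preserved.

lossy and not dependency-preserving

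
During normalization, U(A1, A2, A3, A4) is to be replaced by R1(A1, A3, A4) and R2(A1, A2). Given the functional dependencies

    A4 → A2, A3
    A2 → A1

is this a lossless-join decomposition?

Common attributes: R1 ∩ R2 = {A1}.
No dependency enlarges {A1}, so (A1)⁺ = {A1}.
The closure contains neither all of R1 = {A1, A3, A4} nor all of R2 = {A1, A2}, so the common attributes are not a superkey of either fragment. The join is lossy.

No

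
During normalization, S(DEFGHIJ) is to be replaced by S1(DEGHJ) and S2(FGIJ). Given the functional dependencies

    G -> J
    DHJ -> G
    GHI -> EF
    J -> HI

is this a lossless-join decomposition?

Yes

Common attributes: S1 ∩ S2 = {GJ}.
Closure of {GJ}: J → HI applies, adding HI; GHI → EF applies, adding EF. So (GJ)⁺ = {EFGHIJ}.
This closure contains every attribute of S2, so S1 ∩ S2 → S2. The join is lossless.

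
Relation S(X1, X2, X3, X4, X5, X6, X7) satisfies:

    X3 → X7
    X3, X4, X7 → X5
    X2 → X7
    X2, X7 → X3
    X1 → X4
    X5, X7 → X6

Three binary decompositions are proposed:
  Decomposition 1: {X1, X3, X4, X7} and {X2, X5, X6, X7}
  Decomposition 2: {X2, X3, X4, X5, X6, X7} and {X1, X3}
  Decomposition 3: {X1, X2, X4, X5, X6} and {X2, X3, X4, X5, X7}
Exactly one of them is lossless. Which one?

Decomposition 3

Decomposition 1: common = {X7}, closure = {X7} → lossy.
Decomposition 2: common = {X3}, closure = {X3, X7} → lossy.
Decomposition 3: common = {X2, X4, X5}, closure = {X2, X3, X4, X5, X6, X7} → lossless.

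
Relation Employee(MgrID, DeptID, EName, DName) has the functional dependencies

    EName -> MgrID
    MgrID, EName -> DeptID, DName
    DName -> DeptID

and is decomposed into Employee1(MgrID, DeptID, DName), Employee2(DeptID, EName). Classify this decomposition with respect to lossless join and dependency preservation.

Lossless test: (DeptID)⁺ = {DeptID}, which is a superkey of neither fragment — lossy.
Dependency preservation: the restricted closure of {EName} across the fragments never reaches {MgrID}, so EName → MgrID cannot be enforced without a join — not preserved.

lossy and not dependency-preserving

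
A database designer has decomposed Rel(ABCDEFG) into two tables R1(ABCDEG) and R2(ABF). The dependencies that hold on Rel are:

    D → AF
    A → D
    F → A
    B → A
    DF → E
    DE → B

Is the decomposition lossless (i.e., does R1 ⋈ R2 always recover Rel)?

Common attributes: R1 ∩ R2 = {AB}.
Closure of {AB}: A → D applies, adding D; D → AF applies, adding F; DF → E applies, adding E. So (AB)⁺ = {ABDEF}.
This closure contains every attribute of R2, so R1 ∩ R2 → R2. The join is lossless.

Yes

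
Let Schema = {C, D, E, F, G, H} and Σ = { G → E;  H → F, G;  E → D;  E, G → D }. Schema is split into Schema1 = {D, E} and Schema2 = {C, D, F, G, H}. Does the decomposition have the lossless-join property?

No

Common attributes: Schema1 ∩ Schema2 = {D}.
No dependency enlarges {D}, so (D)⁺ = {D}.
The closure contains neither all of Schema1 = {D, E} nor all of Schema2 = {C, D, F, G, H}, so the common attributes are not a superkey of either fragment. The join is lossy.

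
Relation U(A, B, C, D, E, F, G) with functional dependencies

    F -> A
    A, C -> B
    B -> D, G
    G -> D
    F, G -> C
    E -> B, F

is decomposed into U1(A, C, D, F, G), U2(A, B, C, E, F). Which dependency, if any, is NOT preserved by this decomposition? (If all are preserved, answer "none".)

B -> D, G

Check B → D, G: no single fragment contains all of {B, D, G}, and the restricted closure of {B} across the fragments never reaches {D, G}.
F → A is preserved.
A, C → B is preserved.
G → D is preserved.
F, G → C is preserved.
E → B, F is preserved.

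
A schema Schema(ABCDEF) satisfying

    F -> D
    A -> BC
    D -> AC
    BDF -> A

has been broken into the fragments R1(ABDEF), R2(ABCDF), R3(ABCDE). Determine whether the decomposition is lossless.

Chase test. Columns are ABCDEF; row i has aⱼ where attribute j ∈ Ri, else bᵢⱼ.
Initial tableau (one row per fragment):
  row 1: a1 a2 b13 a4 a5 a6
  row 2: a1 a2 a3 a4 b25 a6
  row 3: a1 a2 a3 a4 a5 b36
Rows 1 and 2 agree on A; apply A→BC and equate their BC entries.
Row 1 is now all distinguished symbols — the join is lossless.

Yes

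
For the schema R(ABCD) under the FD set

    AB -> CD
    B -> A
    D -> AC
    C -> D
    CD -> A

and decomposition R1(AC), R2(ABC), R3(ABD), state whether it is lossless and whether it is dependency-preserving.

lossless but not dependency-preserving

Lossless test (chase): Rows 2 and 3 agree on AB; apply AB→CD and equate their CD entries. Rows 1 and 2 agree on C; apply C→D and equate their D entries. Row 2 is now all distinguished symbols — the join is lossless.
Dependency preservation: the restricted closure of {D} across the fragments never reaches {AC}, so D → AC cannot be enforced without a join — not preserved.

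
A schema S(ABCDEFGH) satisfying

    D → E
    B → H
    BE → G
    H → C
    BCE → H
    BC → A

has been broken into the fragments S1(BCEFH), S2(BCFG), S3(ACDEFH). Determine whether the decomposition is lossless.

No

Chase test. Columns are ABCDEFGH; row i has aⱼ where attribute j ∈ Si, else bᵢⱼ.
Initial tableau (one row per fragment):
  row 1: b11 a2 a3 b14 a5 a6 b17 a8
  row 2: b21 a2 a3 b24 b25 a6 a7 b28
  row 3: a1 b32 a3 a4 a5 a6 b37 a8
Rows 1 and 2 agree on B; apply B→H and equate their H entries.
Rows 1 and 2 agree on BC; apply BC→A and equate their A entries.
No row becomes fully distinguished — the join is lossy.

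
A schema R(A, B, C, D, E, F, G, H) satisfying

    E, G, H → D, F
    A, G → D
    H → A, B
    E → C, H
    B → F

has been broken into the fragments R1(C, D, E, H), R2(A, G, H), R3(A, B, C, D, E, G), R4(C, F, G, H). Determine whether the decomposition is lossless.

Chase test. Columns are A, B, C, D, E, F, G, H; row i has aⱼ where attribute j ∈ Ri, else bᵢⱼ.
Initial tableau (one row per fragment):
  row 1: b11 b12 a3 a4 a5 b16 b17 a8
  row 2: a1 b22 b23 b24 b25 b26 a7 a8
  row 3: a1 a2 a3 a4 a5 b36 a7 b38
  row 4: b41 b42 a3 b44 b45 a6 a7 a8
Rows 2 and 3 agree on A, G; apply A, G→D and equate their D entries.
Rows 1 and 2 agree on H; apply H→A, B and equate their A, B entries.
Rows 1 and 4 agree on H; apply H→A, B and equate their A, B entries.
Rows 1 and 3 agree on E; apply E→C, H and equate their C, H entries.
Rows 1 and 2 agree on B; apply B→F and equate their F entries.
Rows 1 and 4 agree on B; apply B→F and equate their F entries.
Rows 2 and 4 agree on A, G; apply A, G→D and equate their D entries.
Rows 1 and 3 agree on H; apply H→A, B and equate their A, B entries.
Rows 1 and 3 agree on B; apply B→F and equate their F entries.
Row 3 is now all distinguished symbols — the join is lossless.

Yes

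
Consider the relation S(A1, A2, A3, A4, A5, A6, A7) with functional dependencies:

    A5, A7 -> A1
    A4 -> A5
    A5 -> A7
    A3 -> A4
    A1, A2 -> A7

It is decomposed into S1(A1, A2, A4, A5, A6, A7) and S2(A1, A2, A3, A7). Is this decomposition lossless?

No

Common attributes: S1 ∩ S2 = {A1, A2, A7}.
No dependency enlarges {A1, A2, A7}, so (A1, A2, A7)⁺ = {A1, A2, A7}.
The closure contains neither all of S1 = {A1, A2, A4, A5, A6, A7} nor all of S2 = {A1, A2, A3, A7}, so the common attributes are not a superkey of either fragment. The join is lossy.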